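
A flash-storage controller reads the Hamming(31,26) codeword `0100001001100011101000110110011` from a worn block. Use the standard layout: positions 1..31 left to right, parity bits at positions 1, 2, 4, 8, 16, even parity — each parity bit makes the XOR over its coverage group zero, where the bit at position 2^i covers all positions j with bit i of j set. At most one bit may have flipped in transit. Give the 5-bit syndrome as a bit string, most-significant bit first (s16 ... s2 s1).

s1: b1⊕b3⊕b5⊕b7⊕b9⊕b11⊕b13⊕b15⊕b17⊕b19⊕b21⊕b23⊕b25⊕b27⊕b29⊕b31 = 0⊕0⊕0⊕1⊕0⊕1⊕0⊕1⊕1⊕1⊕0⊕1⊕0⊕1⊕0⊕1 = 0
s2: b2⊕b3⊕b6⊕b7⊕b10⊕b11⊕b14⊕b15⊕b18⊕b19⊕b22⊕b23⊕b26⊕b27⊕b30⊕b31 = 1⊕0⊕0⊕1⊕1⊕1⊕0⊕1⊕0⊕1⊕0⊕1⊕1⊕1⊕1⊕1 = 1
s4: b4⊕b5⊕b6⊕b7⊕b12⊕b13⊕b14⊕b15⊕b20⊕b21⊕b22⊕b23⊕b28⊕b29⊕b30⊕b31 = 0⊕0⊕0⊕1⊕0⊕0⊕0⊕1⊕0⊕0⊕0⊕1⊕0⊕0⊕1⊕1 = 1
s8: b8⊕b9⊕b10⊕b11⊕b12⊕b13⊕b14⊕b15⊕b24⊕b25⊕b26⊕b27⊕b28⊕b29⊕b30⊕b31 = 0⊕0⊕1⊕1⊕0⊕0⊕0⊕1⊕1⊕0⊕1⊕1⊕0⊕0⊕1⊕1 = 0
s16: b16⊕b17⊕b18⊕b19⊕b20⊕b21⊕b22⊕b23⊕b24⊕b25⊕b26⊕b27⊕b28⊕b29⊕b30⊕b31 = 1⊕1⊕0⊕1⊕0⊕0⊕0⊕1⊕1⊕0⊕1⊕1⊕0⊕0⊕1⊕1 = 1
Syndrome (s16...s1) = 10110 → position 22.

10110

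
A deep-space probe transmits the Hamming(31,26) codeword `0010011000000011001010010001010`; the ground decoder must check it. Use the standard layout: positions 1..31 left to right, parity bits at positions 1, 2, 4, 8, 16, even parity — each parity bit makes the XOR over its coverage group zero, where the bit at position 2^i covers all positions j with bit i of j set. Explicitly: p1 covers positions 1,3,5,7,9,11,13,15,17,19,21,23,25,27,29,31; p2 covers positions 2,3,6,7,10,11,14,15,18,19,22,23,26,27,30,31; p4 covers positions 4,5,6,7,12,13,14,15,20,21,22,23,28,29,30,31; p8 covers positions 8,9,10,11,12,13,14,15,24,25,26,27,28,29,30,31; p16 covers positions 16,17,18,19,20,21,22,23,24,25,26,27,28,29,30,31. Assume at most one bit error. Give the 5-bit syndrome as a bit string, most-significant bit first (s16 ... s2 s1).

00001

s1: b1⊕b3⊕b5⊕b7⊕b9⊕b11⊕b13⊕b15⊕b17⊕b19⊕b21⊕b23⊕b25⊕b27⊕b29⊕b31 = 0⊕1⊕0⊕1⊕0⊕0⊕0⊕1⊕0⊕1⊕1⊕0⊕0⊕0⊕0⊕0 = 1
s2: b2⊕b3⊕b6⊕b7⊕b10⊕b11⊕b14⊕b15⊕b18⊕b19⊕b22⊕b23⊕b26⊕b27⊕b30⊕b31 = 0⊕1⊕1⊕1⊕0⊕0⊕0⊕1⊕0⊕1⊕0⊕0⊕0⊕0⊕1⊕0 = 0
s4: b4⊕b5⊕b6⊕b7⊕b12⊕b13⊕b14⊕b15⊕b20⊕b21⊕b22⊕b23⊕b28⊕b29⊕b30⊕b31 = 0⊕0⊕1⊕1⊕0⊕0⊕0⊕1⊕0⊕1⊕0⊕0⊕1⊕0⊕1⊕0 = 0
s8: b8⊕b9⊕b10⊕b11⊕b12⊕b13⊕b14⊕b15⊕b24⊕b25⊕b26⊕b27⊕b28⊕b29⊕b30⊕b31 = 0⊕0⊕0⊕0⊕0⊕0⊕0⊕1⊕1⊕0⊕0⊕0⊕1⊕0⊕1⊕0 = 0
s16: b16⊕b17⊕b18⊕b19⊕b20⊕b21⊕b22⊕b23⊕b24⊕b25⊕b26⊕b27⊕b28⊕b29⊕b30⊕b31 = 1⊕0⊕0⊕1⊕0⊕1⊕0⊕0⊕1⊕0⊕0⊕0⊕1⊕0⊕1⊕0 = 0
Syndrome (s16...s1) = 00001 → position 1.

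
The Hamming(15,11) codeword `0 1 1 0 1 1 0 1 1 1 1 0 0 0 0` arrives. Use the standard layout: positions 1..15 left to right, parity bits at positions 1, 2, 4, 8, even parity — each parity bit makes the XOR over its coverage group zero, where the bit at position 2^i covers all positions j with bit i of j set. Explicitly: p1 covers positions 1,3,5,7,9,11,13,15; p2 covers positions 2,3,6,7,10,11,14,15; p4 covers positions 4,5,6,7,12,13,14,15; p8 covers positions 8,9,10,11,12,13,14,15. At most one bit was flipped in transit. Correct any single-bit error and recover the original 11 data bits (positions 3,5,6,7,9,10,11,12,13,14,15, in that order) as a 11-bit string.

s1: b1⊕b3⊕b5⊕b7⊕b9⊕b11⊕b13⊕b15 = 0⊕1⊕1⊕0⊕1⊕1⊕0⊕0 = 0
s2: b2⊕b3⊕b6⊕b7⊕b10⊕b11⊕b14⊕b15 = 1⊕1⊕1⊕0⊕1⊕1⊕0⊕0 = 1
s4: b4⊕b5⊕b6⊕b7⊕b12⊕b13⊕b14⊕b15 = 0⊕1⊕1⊕0⊕0⊕0⊕0⊕0 = 0
s8: b8⊕b9⊕b10⊕b11⊕b12⊕b13⊕b14⊕b15 = 1⊕1⊕1⊕1⊕0⊕0⊕0⊕0 = 0
Syndrome (s8...s1) = 0010 → position 2.
Flip bit 2: corrected codeword = 001011011110000
Data bits at positions 3,5,6,7,9,10,11,12,13,14,15: 11101110000

11101110000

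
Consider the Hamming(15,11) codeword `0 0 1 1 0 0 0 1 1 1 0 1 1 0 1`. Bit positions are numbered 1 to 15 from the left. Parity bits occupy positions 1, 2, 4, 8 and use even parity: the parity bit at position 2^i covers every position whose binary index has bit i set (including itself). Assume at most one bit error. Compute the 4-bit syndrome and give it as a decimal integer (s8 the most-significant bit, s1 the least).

2

s1: b1⊕b3⊕b5⊕b7⊕b9⊕b11⊕b13⊕b15 = 0⊕1⊕0⊕0⊕1⊕0⊕1⊕1 = 0
s2: b2⊕b3⊕b6⊕b7⊕b10⊕b11⊕b14⊕b15 = 0⊕1⊕0⊕0⊕1⊕0⊕0⊕1 = 1
s4: b4⊕b5⊕b6⊕b7⊕b12⊕b13⊕b14⊕b15 = 1⊕0⊕0⊕0⊕1⊕1⊕0⊕1 = 0
s8: b8⊕b9⊕b10⊕b11⊕b12⊕b13⊕b14⊕b15 = 1⊕1⊕1⊕0⊕1⊕1⊕0⊕1 = 0
Syndrome (s8...s1) = 0010 → position 2.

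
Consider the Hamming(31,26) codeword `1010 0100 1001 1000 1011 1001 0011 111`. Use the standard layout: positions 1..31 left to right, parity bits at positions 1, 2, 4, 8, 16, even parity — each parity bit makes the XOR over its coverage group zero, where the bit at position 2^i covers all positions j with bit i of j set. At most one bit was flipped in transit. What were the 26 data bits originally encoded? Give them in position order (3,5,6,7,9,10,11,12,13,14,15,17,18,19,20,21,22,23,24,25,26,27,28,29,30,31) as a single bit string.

s1: b1⊕b3⊕b5⊕b7⊕b9⊕b11⊕b13⊕b15⊕b17⊕b19⊕b21⊕b23⊕b25⊕b27⊕b29⊕b31 = 1⊕1⊕0⊕0⊕1⊕0⊕1⊕0⊕1⊕1⊕1⊕0⊕0⊕1⊕1⊕1 = 0
s2: b2⊕b3⊕b6⊕b7⊕b10⊕b11⊕b14⊕b15⊕b18⊕b19⊕b22⊕b23⊕b26⊕b27⊕b30⊕b31 = 0⊕1⊕1⊕0⊕0⊕0⊕0⊕0⊕0⊕1⊕0⊕0⊕0⊕1⊕1⊕1 = 0
s4: b4⊕b5⊕b6⊕b7⊕b12⊕b13⊕b14⊕b15⊕b20⊕b21⊕b22⊕b23⊕b28⊕b29⊕b30⊕b31 = 0⊕0⊕1⊕0⊕1⊕1⊕0⊕0⊕1⊕1⊕0⊕0⊕1⊕1⊕1⊕1 = 1
s8: b8⊕b9⊕b10⊕b11⊕b12⊕b13⊕b14⊕b15⊕b24⊕b25⊕b26⊕b27⊕b28⊕b29⊕b30⊕b31 = 0⊕1⊕0⊕0⊕1⊕1⊕0⊕0⊕1⊕0⊕0⊕1⊕1⊕1⊕1⊕1 = 1
s16: b16⊕b17⊕b18⊕b19⊕b20⊕b21⊕b22⊕b23⊕b24⊕b25⊕b26⊕b27⊕b28⊕b29⊕b30⊕b31 = 0⊕1⊕0⊕1⊕1⊕1⊕0⊕0⊕1⊕0⊕0⊕1⊕1⊕1⊕1⊕1 = 0
Syndrome (s16...s1) = 01100 → position 12.
Flip bit 12: corrected codeword = 1010010010001000101110010011111
Data bits at positions 3,5,6,7,9,10,11,12,13,14,15,17,18,19,20,21,22,23,24,25,26,27,28,29,30,31: 10101000100101110010011111

10101000100101110010011111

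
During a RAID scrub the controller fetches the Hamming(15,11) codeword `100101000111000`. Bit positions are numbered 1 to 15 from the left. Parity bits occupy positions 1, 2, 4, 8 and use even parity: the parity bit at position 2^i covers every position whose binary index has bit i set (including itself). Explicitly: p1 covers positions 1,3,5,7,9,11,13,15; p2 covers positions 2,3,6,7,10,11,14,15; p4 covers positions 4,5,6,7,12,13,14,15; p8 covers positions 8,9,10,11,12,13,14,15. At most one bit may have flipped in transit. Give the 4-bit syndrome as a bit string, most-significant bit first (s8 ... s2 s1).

1110

s1: b1⊕b3⊕b5⊕b7⊕b9⊕b11⊕b13⊕b15 = 1⊕0⊕0⊕0⊕0⊕1⊕0⊕0 = 0
s2: b2⊕b3⊕b6⊕b7⊕b10⊕b11⊕b14⊕b15 = 0⊕0⊕1⊕0⊕1⊕1⊕0⊕0 = 1
s4: b4⊕b5⊕b6⊕b7⊕b12⊕b13⊕b14⊕b15 = 1⊕0⊕1⊕0⊕1⊕0⊕0⊕0 = 1
s8: b8⊕b9⊕b10⊕b11⊕b12⊕b13⊕b14⊕b15 = 0⊕0⊕1⊕1⊕1⊕0⊕0⊕0 = 1
Syndrome (s8...s1) = 1110 → position 14.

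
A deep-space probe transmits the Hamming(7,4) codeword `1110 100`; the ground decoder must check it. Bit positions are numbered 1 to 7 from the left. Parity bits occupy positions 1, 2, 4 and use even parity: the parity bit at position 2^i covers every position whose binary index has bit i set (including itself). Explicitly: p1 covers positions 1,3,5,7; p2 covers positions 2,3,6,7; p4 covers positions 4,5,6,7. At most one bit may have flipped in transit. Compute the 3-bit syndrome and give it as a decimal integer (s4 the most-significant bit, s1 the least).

s1: b1⊕b3⊕b5⊕b7 = 1⊕1⊕1⊕0 = 1
s2: b2⊕b3⊕b6⊕b7 = 1⊕1⊕0⊕0 = 0
s4: b4⊕b5⊕b6⊕b7 = 0⊕1⊕0⊕0 = 1
Syndrome (s4...s1) = 101 → position 5.

5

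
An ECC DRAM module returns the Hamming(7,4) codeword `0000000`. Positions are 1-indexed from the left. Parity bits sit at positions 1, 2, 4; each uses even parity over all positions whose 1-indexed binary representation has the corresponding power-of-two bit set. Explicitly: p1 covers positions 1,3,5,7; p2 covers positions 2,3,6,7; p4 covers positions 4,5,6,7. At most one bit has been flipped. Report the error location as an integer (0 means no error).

s1: b1⊕b3⊕b5⊕b7 = 0⊕0⊕0⊕0 = 0
s2: b2⊕b3⊕b6⊕b7 = 0⊕0⊕0⊕0 = 0
s4: b4⊕b5⊕b6⊕b7 = 0⊕0⊕0⊕0 = 0
Syndrome (s4...s1) = 000 → position 0 (no error).

0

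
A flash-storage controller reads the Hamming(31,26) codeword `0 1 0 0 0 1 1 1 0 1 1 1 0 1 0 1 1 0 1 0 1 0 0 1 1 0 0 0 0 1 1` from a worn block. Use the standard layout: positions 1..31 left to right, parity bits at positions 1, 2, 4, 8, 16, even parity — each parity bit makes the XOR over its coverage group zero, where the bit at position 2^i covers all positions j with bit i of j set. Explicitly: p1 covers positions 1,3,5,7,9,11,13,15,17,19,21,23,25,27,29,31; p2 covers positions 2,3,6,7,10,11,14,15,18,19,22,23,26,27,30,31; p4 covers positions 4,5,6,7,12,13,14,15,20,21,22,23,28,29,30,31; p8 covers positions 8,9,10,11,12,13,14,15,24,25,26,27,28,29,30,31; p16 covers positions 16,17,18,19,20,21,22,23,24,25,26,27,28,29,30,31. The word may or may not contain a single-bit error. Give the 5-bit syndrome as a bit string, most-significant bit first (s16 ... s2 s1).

01111

s1: b1⊕b3⊕b5⊕b7⊕b9⊕b11⊕b13⊕b15⊕b17⊕b19⊕b21⊕b23⊕b25⊕b27⊕b29⊕b31 = 0⊕0⊕0⊕1⊕0⊕1⊕0⊕0⊕1⊕1⊕1⊕0⊕1⊕0⊕0⊕1 = 1
s2: b2⊕b3⊕b6⊕b7⊕b10⊕b11⊕b14⊕b15⊕b18⊕b19⊕b22⊕b23⊕b26⊕b27⊕b30⊕b31 = 1⊕0⊕1⊕1⊕1⊕1⊕1⊕0⊕0⊕1⊕0⊕0⊕0⊕0⊕1⊕1 = 1
s4: b4⊕b5⊕b6⊕b7⊕b12⊕b13⊕b14⊕b15⊕b20⊕b21⊕b22⊕b23⊕b28⊕b29⊕b30⊕b31 = 0⊕0⊕1⊕1⊕1⊕0⊕1⊕0⊕0⊕1⊕0⊕0⊕0⊕0⊕1⊕1 = 1
s8: b8⊕b9⊕b10⊕b11⊕b12⊕b13⊕b14⊕b15⊕b24⊕b25⊕b26⊕b27⊕b28⊕b29⊕b30⊕b31 = 1⊕0⊕1⊕1⊕1⊕0⊕1⊕0⊕1⊕1⊕0⊕0⊕0⊕0⊕1⊕1 = 1
s16: b16⊕b17⊕b18⊕b19⊕b20⊕b21⊕b22⊕b23⊕b24⊕b25⊕b26⊕b27⊕b28⊕b29⊕b30⊕b31 = 1⊕1⊕0⊕1⊕0⊕1⊕0⊕0⊕1⊕1⊕0⊕0⊕0⊕0⊕1⊕1 = 0
Syndrome (s16...s1) = 01111 → position 15.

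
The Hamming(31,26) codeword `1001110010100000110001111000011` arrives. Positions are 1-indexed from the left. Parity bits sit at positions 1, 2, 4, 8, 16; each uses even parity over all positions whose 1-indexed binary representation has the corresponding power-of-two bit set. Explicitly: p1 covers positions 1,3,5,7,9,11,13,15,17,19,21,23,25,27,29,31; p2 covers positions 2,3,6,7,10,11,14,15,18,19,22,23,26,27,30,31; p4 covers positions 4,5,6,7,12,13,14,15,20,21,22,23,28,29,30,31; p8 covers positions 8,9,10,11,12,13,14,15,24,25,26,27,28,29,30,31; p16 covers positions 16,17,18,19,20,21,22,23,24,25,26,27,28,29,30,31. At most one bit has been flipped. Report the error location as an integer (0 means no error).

6

s1: b1⊕b3⊕b5⊕b7⊕b9⊕b11⊕b13⊕b15⊕b17⊕b19⊕b21⊕b23⊕b25⊕b27⊕b29⊕b31 = 1⊕0⊕1⊕0⊕1⊕1⊕0⊕0⊕1⊕0⊕0⊕1⊕1⊕0⊕0⊕1 = 0
s2: b2⊕b3⊕b6⊕b7⊕b10⊕b11⊕b14⊕b15⊕b18⊕b19⊕b22⊕b23⊕b26⊕b27⊕b30⊕b31 = 0⊕0⊕1⊕0⊕0⊕1⊕0⊕0⊕1⊕0⊕1⊕1⊕0⊕0⊕1⊕1 = 1
s4: b4⊕b5⊕b6⊕b7⊕b12⊕b13⊕b14⊕b15⊕b20⊕b21⊕b22⊕b23⊕b28⊕b29⊕b30⊕b31 = 1⊕1⊕1⊕0⊕0⊕0⊕0⊕0⊕0⊕0⊕1⊕1⊕0⊕0⊕1⊕1 = 1
s8: b8⊕b9⊕b10⊕b11⊕b12⊕b13⊕b14⊕b15⊕b24⊕b25⊕b26⊕b27⊕b28⊕b29⊕b30⊕b31 = 0⊕1⊕0⊕1⊕0⊕0⊕0⊕0⊕1⊕1⊕0⊕0⊕0⊕0⊕1⊕1 = 0
s16: b16⊕b17⊕b18⊕b19⊕b20⊕b21⊕b22⊕b23⊕b24⊕b25⊕b26⊕b27⊕b28⊕b29⊕b30⊕b31 = 0⊕1⊕1⊕0⊕0⊕0⊕1⊕1⊕1⊕1⊕0⊕0⊕0⊕0⊕1⊕1 = 0
Syndrome (s16...s1) = 00110 → position 6.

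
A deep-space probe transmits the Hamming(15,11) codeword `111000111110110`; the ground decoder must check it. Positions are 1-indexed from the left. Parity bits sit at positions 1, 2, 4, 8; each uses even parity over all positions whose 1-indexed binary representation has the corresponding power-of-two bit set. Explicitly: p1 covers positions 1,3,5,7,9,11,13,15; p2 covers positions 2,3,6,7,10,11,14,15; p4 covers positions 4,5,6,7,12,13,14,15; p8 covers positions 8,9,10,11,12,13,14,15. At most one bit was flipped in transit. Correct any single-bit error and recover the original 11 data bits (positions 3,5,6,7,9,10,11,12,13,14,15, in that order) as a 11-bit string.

s1: b1⊕b3⊕b5⊕b7⊕b9⊕b11⊕b13⊕b15 = 1⊕1⊕0⊕1⊕1⊕1⊕1⊕0 = 0
s2: b2⊕b3⊕b6⊕b7⊕b10⊕b11⊕b14⊕b15 = 1⊕1⊕0⊕1⊕1⊕1⊕1⊕0 = 0
s4: b4⊕b5⊕b6⊕b7⊕b12⊕b13⊕b14⊕b15 = 0⊕0⊕0⊕1⊕0⊕1⊕1⊕0 = 1
s8: b8⊕b9⊕b10⊕b11⊕b12⊕b13⊕b14⊕b15 = 1⊕1⊕1⊕1⊕0⊕1⊕1⊕0 = 0
Syndrome (s8...s1) = 0100 → position 4.
Flip bit 4: corrected codeword = 111100111110110
Data bits at positions 3,5,6,7,9,10,11,12,13,14,15: 10011110110

10011110110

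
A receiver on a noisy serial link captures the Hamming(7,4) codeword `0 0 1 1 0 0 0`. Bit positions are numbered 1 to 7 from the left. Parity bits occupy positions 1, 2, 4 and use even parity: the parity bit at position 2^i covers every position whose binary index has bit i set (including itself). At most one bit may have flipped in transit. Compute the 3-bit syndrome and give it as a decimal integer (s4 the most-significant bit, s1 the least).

s1: b1⊕b3⊕b5⊕b7 = 0⊕1⊕0⊕0 = 1
s2: b2⊕b3⊕b6⊕b7 = 0⊕1⊕0⊕0 = 1
s4: b4⊕b5⊕b6⊕b7 = 1⊕0⊕0⊕0 = 1
Syndrome (s4...s1) = 111 → position 7.

7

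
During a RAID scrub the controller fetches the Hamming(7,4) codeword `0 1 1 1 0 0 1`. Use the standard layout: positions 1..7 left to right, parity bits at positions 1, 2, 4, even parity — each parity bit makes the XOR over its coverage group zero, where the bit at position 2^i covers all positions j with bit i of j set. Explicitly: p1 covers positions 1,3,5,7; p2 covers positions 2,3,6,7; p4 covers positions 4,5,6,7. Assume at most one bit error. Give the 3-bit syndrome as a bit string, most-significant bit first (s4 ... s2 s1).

010

s1: b1⊕b3⊕b5⊕b7 = 0⊕1⊕0⊕1 = 0
s2: b2⊕b3⊕b6⊕b7 = 1⊕1⊕0⊕1 = 1
s4: b4⊕b5⊕b6⊕b7 = 1⊕0⊕0⊕1 = 0
Syndrome (s4...s1) = 010 → position 2.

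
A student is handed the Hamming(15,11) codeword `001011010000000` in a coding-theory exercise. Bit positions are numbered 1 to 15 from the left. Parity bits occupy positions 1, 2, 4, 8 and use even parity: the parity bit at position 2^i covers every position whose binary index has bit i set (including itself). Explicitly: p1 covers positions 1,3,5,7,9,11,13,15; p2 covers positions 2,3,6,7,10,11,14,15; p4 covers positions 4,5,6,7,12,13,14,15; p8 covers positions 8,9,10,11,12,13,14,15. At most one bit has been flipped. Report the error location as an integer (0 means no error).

8

s1: b1⊕b3⊕b5⊕b7⊕b9⊕b11⊕b13⊕b15 = 0⊕1⊕1⊕0⊕0⊕0⊕0⊕0 = 0
s2: b2⊕b3⊕b6⊕b7⊕b10⊕b11⊕b14⊕b15 = 0⊕1⊕1⊕0⊕0⊕0⊕0⊕0 = 0
s4: b4⊕b5⊕b6⊕b7⊕b12⊕b13⊕b14⊕b15 = 0⊕1⊕1⊕0⊕0⊕0⊕0⊕0 = 0
s8: b8⊕b9⊕b10⊕b11⊕b12⊕b13⊕b14⊕b15 = 1⊕0⊕0⊕0⊕0⊕0⊕0⊕0 = 1
Syndrome (s8...s1) = 1000 → position 8.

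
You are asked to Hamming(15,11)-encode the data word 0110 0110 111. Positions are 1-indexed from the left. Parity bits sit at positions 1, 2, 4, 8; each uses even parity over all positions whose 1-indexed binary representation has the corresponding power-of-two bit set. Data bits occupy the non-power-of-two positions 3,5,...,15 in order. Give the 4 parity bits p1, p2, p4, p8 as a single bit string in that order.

Place data bits at non-power-of-two positions: b3=0, b5=1, b6=1, b7=0, b9=0, b10=1, b11=1, b12=0, b13=1, b14=1, b15=1.
p1 = XOR of data positions {3,5,7,9,11,13,15} = 0⊕1⊕0⊕0⊕1⊕1⊕1 = 0
p2 = XOR of data positions {3,6,7,10,11,14,15} = 0⊕1⊕0⊕1⊕1⊕1⊕1 = 1
p4 = XOR of data positions {5,6,7,12,13,14,15} = 1⊕1⊕0⊕0⊕1⊕1⊕1 = 1
p8 = XOR of data positions {9,10,11,12,13,14,15} = 0⊕1⊕1⊕0⊕1⊕1⊕1 = 1
Parity bits p1,p2,p4,p8 = 0111

0111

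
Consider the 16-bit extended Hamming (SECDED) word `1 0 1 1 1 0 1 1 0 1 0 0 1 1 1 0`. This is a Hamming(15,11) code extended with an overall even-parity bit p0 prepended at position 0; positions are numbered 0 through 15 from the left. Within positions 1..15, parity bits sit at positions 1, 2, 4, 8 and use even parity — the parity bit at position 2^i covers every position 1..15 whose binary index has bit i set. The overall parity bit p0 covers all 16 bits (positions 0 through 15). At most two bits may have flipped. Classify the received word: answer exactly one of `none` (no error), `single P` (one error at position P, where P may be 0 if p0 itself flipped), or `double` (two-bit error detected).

double

s1: b1⊕b3⊕b5⊕b7⊕b9⊕b11⊕b13⊕b15 = 0⊕1⊕0⊕1⊕1⊕0⊕1⊕0 = 0
s2: b2⊕b3⊕b6⊕b7⊕b10⊕b11⊕b14⊕b15 = 1⊕1⊕1⊕1⊕0⊕0⊕1⊕0 = 1
s4: b4⊕b5⊕b6⊕b7⊕b12⊕b13⊕b14⊕b15 = 1⊕0⊕1⊕1⊕1⊕1⊕1⊕0 = 0
s8: b8⊕b9⊕b10⊕b11⊕b12⊕b13⊕b14⊕b15 = 0⊕1⊕0⊕0⊕1⊕1⊕1⊕0 = 0
Syndrome (s8...s1) = 0010 → position 2.
Overall parity (XOR of all 16 bits, including p0): 1⊕0⊕1⊕1⊕1⊕0⊕1⊕1⊕0⊕1⊕0⊕0⊕1⊕1⊕1⊕0 = 0
Overall=0, syndrome position=2 → double-bit error detected (uncorrectable).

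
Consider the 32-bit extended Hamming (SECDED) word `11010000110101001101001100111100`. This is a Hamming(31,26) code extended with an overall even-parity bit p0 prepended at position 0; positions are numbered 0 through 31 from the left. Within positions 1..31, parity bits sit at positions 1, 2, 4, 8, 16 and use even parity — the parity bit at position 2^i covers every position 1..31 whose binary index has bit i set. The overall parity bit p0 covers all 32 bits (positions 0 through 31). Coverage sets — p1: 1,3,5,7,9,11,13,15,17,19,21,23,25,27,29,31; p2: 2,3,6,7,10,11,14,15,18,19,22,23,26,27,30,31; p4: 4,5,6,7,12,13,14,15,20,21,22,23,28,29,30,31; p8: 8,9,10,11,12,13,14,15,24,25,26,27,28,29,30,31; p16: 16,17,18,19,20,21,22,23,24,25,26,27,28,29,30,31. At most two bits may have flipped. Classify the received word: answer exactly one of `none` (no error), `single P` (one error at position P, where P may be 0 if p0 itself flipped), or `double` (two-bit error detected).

double

s1: b1⊕b3⊕b5⊕b7⊕b9⊕b11⊕b13⊕b15⊕b17⊕b19⊕b21⊕b23⊕b25⊕b27⊕b29⊕b31 = 1⊕1⊕0⊕0⊕1⊕1⊕1⊕0⊕1⊕1⊕0⊕1⊕0⊕1⊕1⊕0 = 0
s2: b2⊕b3⊕b6⊕b7⊕b10⊕b11⊕b14⊕b15⊕b18⊕b19⊕b22⊕b23⊕b26⊕b27⊕b30⊕b31 = 0⊕1⊕0⊕0⊕0⊕1⊕0⊕0⊕0⊕1⊕1⊕1⊕1⊕1⊕0⊕0 = 1
s4: b4⊕b5⊕b6⊕b7⊕b12⊕b13⊕b14⊕b15⊕b20⊕b21⊕b22⊕b23⊕b28⊕b29⊕b30⊕b31 = 0⊕0⊕0⊕0⊕0⊕1⊕0⊕0⊕0⊕0⊕1⊕1⊕1⊕1⊕0⊕0 = 1
s8: b8⊕b9⊕b10⊕b11⊕b12⊕b13⊕b14⊕b15⊕b24⊕b25⊕b26⊕b27⊕b28⊕b29⊕b30⊕b31 = 1⊕1⊕0⊕1⊕0⊕1⊕0⊕0⊕0⊕0⊕1⊕1⊕1⊕1⊕0⊕0 = 0
s16: b16⊕b17⊕b18⊕b19⊕b20⊕b21⊕b22⊕b23⊕b24⊕b25⊕b26⊕b27⊕b28⊕b29⊕b30⊕b31 = 1⊕1⊕0⊕1⊕0⊕0⊕1⊕1⊕0⊕0⊕1⊕1⊕1⊕1⊕0⊕0 = 1
Syndrome (s16...s1) = 10110 → position 22.
Overall parity (XOR of all 32 bits, including p0): 1⊕1⊕0⊕1⊕0⊕0⊕0⊕0⊕1⊕1⊕0⊕1⊕0⊕1⊕0⊕0⊕1⊕1⊕0⊕1⊕0⊕0⊕1⊕1⊕0⊕0⊕1⊕1⊕1⊕1⊕0⊕0 = 0
Overall=0, syndrome position=22 → double-bit error detected (uncorrectable).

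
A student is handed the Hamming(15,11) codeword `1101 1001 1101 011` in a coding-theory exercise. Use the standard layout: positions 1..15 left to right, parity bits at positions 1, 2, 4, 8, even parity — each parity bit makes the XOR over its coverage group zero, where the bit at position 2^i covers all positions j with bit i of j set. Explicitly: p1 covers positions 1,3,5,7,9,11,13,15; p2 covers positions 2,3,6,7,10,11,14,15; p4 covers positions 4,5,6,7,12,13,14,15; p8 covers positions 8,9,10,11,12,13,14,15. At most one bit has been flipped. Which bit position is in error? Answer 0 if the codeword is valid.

4

s1: b1⊕b3⊕b5⊕b7⊕b9⊕b11⊕b13⊕b15 = 1⊕0⊕1⊕0⊕1⊕0⊕0⊕1 = 0
s2: b2⊕b3⊕b6⊕b7⊕b10⊕b11⊕b14⊕b15 = 1⊕0⊕0⊕0⊕1⊕0⊕1⊕1 = 0
s4: b4⊕b5⊕b6⊕b7⊕b12⊕b13⊕b14⊕b15 = 1⊕1⊕0⊕0⊕1⊕0⊕1⊕1 = 1
s8: b8⊕b9⊕b10⊕b11⊕b12⊕b13⊕b14⊕b15 = 1⊕1⊕1⊕0⊕1⊕0⊕1⊕1 = 0
Syndrome (s8...s1) = 0100 → position 4.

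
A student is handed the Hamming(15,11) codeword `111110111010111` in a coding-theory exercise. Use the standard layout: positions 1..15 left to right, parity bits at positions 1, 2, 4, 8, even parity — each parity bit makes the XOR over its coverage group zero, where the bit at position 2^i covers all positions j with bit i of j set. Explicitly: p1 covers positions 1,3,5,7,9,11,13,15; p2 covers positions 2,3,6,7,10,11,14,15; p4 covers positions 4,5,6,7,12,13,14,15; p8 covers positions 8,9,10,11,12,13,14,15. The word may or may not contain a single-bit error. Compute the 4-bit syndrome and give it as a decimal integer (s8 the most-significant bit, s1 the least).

s1: b1⊕b3⊕b5⊕b7⊕b9⊕b11⊕b13⊕b15 = 1⊕1⊕1⊕1⊕1⊕1⊕1⊕1 = 0
s2: b2⊕b3⊕b6⊕b7⊕b10⊕b11⊕b14⊕b15 = 1⊕1⊕0⊕1⊕0⊕1⊕1⊕1 = 0
s4: b4⊕b5⊕b6⊕b7⊕b12⊕b13⊕b14⊕b15 = 1⊕1⊕0⊕1⊕0⊕1⊕1⊕1 = 0
s8: b8⊕b9⊕b10⊕b11⊕b12⊕b13⊕b14⊕b15 = 1⊕1⊕0⊕1⊕0⊕1⊕1⊕1 = 0
Syndrome (s8...s1) = 0000 → position 0 (no error).

0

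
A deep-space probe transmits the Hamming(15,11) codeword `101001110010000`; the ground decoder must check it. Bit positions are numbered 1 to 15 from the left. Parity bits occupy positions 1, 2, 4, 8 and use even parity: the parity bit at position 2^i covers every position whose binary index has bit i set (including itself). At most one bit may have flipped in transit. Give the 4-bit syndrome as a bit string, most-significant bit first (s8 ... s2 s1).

0000

s1: b1⊕b3⊕b5⊕b7⊕b9⊕b11⊕b13⊕b15 = 1⊕1⊕0⊕1⊕0⊕1⊕0⊕0 = 0
s2: b2⊕b3⊕b6⊕b7⊕b10⊕b11⊕b14⊕b15 = 0⊕1⊕1⊕1⊕0⊕1⊕0⊕0 = 0
s4: b4⊕b5⊕b6⊕b7⊕b12⊕b13⊕b14⊕b15 = 0⊕0⊕1⊕1⊕0⊕0⊕0⊕0 = 0
s8: b8⊕b9⊕b10⊕b11⊕b12⊕b13⊕b14⊕b15 = 1⊕0⊕0⊕1⊕0⊕0⊕0⊕0 = 0
Syndrome (s8...s1) = 0000 → position 0 (no error).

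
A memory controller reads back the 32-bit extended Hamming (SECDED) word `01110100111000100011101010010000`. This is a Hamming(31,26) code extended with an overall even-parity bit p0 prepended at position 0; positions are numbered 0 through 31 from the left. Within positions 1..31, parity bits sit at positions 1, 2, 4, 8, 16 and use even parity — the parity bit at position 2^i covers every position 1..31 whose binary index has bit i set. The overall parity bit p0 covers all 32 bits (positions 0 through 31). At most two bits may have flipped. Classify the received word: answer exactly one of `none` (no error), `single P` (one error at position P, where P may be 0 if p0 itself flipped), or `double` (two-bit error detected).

none

s1: b1⊕b3⊕b5⊕b7⊕b9⊕b11⊕b13⊕b15⊕b17⊕b19⊕b21⊕b23⊕b25⊕b27⊕b29⊕b31 = 1⊕1⊕1⊕0⊕1⊕0⊕0⊕0⊕0⊕1⊕0⊕0⊕0⊕1⊕0⊕0 = 0
s2: b2⊕b3⊕b6⊕b7⊕b10⊕b11⊕b14⊕b15⊕b18⊕b19⊕b22⊕b23⊕b26⊕b27⊕b30⊕b31 = 1⊕1⊕0⊕0⊕1⊕0⊕1⊕0⊕1⊕1⊕1⊕0⊕0⊕1⊕0⊕0 = 0
s4: b4⊕b5⊕b6⊕b7⊕b12⊕b13⊕b14⊕b15⊕b20⊕b21⊕b22⊕b23⊕b28⊕b29⊕b30⊕b31 = 0⊕1⊕0⊕0⊕0⊕0⊕1⊕0⊕1⊕0⊕1⊕0⊕0⊕0⊕0⊕0 = 0
s8: b8⊕b9⊕b10⊕b11⊕b12⊕b13⊕b14⊕b15⊕b24⊕b25⊕b26⊕b27⊕b28⊕b29⊕b30⊕b31 = 1⊕1⊕1⊕0⊕0⊕0⊕1⊕0⊕1⊕0⊕0⊕1⊕0⊕0⊕0⊕0 = 0
s16: b16⊕b17⊕b18⊕b19⊕b20⊕b21⊕b22⊕b23⊕b24⊕b25⊕b26⊕b27⊕b28⊕b29⊕b30⊕b31 = 0⊕0⊕1⊕1⊕1⊕0⊕1⊕0⊕1⊕0⊕0⊕1⊕0⊕0⊕0⊕0 = 0
Syndrome (s16...s1) = 00000 → position 0 (no error).
Overall parity (XOR of all 32 bits, including p0): 0⊕1⊕1⊕1⊕0⊕1⊕0⊕0⊕1⊕1⊕1⊕0⊕0⊕0⊕1⊕0⊕0⊕0⊕1⊕1⊕1⊕0⊕1⊕0⊕1⊕0⊕0⊕1⊕0⊕0⊕0⊕0 = 0
Overall=0, syndrome position=0 → no error.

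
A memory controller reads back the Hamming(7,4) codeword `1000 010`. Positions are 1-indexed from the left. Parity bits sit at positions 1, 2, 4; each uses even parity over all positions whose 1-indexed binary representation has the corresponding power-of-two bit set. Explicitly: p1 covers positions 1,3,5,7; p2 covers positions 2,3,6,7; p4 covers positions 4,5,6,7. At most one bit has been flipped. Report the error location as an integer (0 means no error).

7

s1: b1⊕b3⊕b5⊕b7 = 1⊕0⊕0⊕0 = 1
s2: b2⊕b3⊕b6⊕b7 = 0⊕0⊕1⊕0 = 1
s4: b4⊕b5⊕b6⊕b7 = 0⊕0⊕1⊕0 = 1
Syndrome (s4...s1) = 111 → position 7.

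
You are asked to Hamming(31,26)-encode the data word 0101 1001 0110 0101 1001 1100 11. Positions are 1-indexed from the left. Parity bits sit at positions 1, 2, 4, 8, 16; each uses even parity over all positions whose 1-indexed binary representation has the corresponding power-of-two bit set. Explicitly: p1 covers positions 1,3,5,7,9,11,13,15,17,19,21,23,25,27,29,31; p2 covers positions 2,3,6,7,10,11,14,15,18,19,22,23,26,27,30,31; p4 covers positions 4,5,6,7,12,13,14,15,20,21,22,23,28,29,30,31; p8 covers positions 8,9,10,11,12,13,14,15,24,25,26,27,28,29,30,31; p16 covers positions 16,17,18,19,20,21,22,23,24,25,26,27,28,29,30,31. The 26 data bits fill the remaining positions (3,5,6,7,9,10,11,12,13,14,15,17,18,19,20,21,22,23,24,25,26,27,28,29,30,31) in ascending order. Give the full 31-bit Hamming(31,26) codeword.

Place data bits at non-power-of-two positions: b3=0, b5=1, b6=0, b7=1, b9=1, b10=0, b11=0, b12=1, b13=0, b14=1, b15=1, b17=0, b18=0, b19=1, b20=0, b21=1, b22=1, b23=0, b24=0, b25=1, b26=1, b27=1, b28=0, b29=0, b30=1, b31=1.
p1 = XOR of data positions {3,5,7,9,11,13,15,17,19,21,23,25,27,29,31} = 0⊕1⊕1⊕1⊕0⊕0⊕1⊕0⊕1⊕1⊕0⊕1⊕1⊕0⊕1 = 1
p2 = XOR of data positions {3,6,7,10,11,14,15,18,19,22,23,26,27,30,31} = 0⊕0⊕1⊕0⊕0⊕1⊕1⊕0⊕1⊕1⊕0⊕1⊕1⊕1⊕1 = 1
p4 = XOR of data positions {5,6,7,12,13,14,15,20,21,22,23,28,29,30,31} = 1⊕0⊕1⊕1⊕0⊕1⊕1⊕0⊕1⊕1⊕0⊕0⊕0⊕1⊕1 = 1
p8 = XOR of data positions {9,10,11,12,13,14,15,24,25,26,27,28,29,30,31} = 1⊕0⊕0⊕1⊕0⊕1⊕1⊕0⊕1⊕1⊕1⊕0⊕0⊕1⊕1 = 1
p16 = XOR of data positions {17,18,19,20,21,22,23,24,25,26,27,28,29,30,31} = 0⊕0⊕1⊕0⊕1⊕1⊕0⊕0⊕1⊕1⊕1⊕0⊕0⊕1⊕1 = 0
Codeword b1..b31 = 1101101110010110001011001110011

1101101110010110001011001110011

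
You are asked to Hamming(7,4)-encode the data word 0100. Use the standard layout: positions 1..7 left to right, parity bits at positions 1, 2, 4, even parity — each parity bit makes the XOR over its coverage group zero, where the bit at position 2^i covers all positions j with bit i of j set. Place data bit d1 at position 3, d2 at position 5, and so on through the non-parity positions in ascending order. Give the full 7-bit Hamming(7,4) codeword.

Place data bits at non-power-of-two positions: b3=0, b5=1, b6=0, b7=0.
p1 = XOR of data positions {3,5,7} = 0⊕1⊕0 = 1
p2 = XOR of data positions {3,6,7} = 0⊕0⊕0 = 0
p4 = XOR of data positions {5,6,7} = 1⊕0⊕0 = 1
Codeword b1..b7 = 1001100

1001100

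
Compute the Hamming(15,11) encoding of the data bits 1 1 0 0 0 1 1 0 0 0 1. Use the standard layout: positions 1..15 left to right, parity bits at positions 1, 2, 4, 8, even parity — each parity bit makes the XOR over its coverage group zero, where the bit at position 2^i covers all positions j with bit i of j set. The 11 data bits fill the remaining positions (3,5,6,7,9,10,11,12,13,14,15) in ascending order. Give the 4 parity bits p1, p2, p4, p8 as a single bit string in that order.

0001

Place data bits at non-power-of-two positions: b3=1, b5=1, b6=0, b7=0, b9=0, b10=1, b11=1, b12=0, b13=0, b14=0, b15=1.
p1 = XOR of data positions {3,5,7,9,11,13,15} = 1⊕1⊕0⊕0⊕1⊕0⊕1 = 0
p2 = XOR of data positions {3,6,7,10,11,14,15} = 1⊕0⊕0⊕1⊕1⊕0⊕1 = 0
p4 = XOR of data positions {5,6,7,12,13,14,15} = 1⊕0⊕0⊕0⊕0⊕0⊕1 = 0
p8 = XOR of data positions {9,10,11,12,13,14,15} = 0⊕1⊕1⊕0⊕0⊕0⊕1 = 1
Parity bits p1,p2,p4,p8 = 0001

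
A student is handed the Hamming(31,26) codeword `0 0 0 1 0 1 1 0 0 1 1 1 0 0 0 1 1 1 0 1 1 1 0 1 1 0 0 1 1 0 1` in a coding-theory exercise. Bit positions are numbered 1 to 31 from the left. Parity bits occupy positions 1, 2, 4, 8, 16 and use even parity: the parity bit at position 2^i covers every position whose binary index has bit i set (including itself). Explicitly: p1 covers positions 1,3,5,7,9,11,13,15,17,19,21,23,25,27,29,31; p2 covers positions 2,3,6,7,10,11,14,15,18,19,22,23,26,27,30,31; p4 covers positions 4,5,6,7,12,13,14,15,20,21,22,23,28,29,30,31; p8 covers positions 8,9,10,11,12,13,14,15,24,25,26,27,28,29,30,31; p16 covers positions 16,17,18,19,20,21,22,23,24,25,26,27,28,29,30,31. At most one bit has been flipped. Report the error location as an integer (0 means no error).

19

s1: b1⊕b3⊕b5⊕b7⊕b9⊕b11⊕b13⊕b15⊕b17⊕b19⊕b21⊕b23⊕b25⊕b27⊕b29⊕b31 = 0⊕0⊕0⊕1⊕0⊕1⊕0⊕0⊕1⊕0⊕1⊕0⊕1⊕0⊕1⊕1 = 1
s2: b2⊕b3⊕b6⊕b7⊕b10⊕b11⊕b14⊕b15⊕b18⊕b19⊕b22⊕b23⊕b26⊕b27⊕b30⊕b31 = 0⊕0⊕1⊕1⊕1⊕1⊕0⊕0⊕1⊕0⊕1⊕0⊕0⊕0⊕0⊕1 = 1
s4: b4⊕b5⊕b6⊕b7⊕b12⊕b13⊕b14⊕b15⊕b20⊕b21⊕b22⊕b23⊕b28⊕b29⊕b30⊕b31 = 1⊕0⊕1⊕1⊕1⊕0⊕0⊕0⊕1⊕1⊕1⊕0⊕1⊕1⊕0⊕1 = 0
s8: b8⊕b9⊕b10⊕b11⊕b12⊕b13⊕b14⊕b15⊕b24⊕b25⊕b26⊕b27⊕b28⊕b29⊕b30⊕b31 = 0⊕0⊕1⊕1⊕1⊕0⊕0⊕0⊕1⊕1⊕0⊕0⊕1⊕1⊕0⊕1 = 0
s16: b16⊕b17⊕b18⊕b19⊕b20⊕b21⊕b22⊕b23⊕b24⊕b25⊕b26⊕b27⊕b28⊕b29⊕b30⊕b31 = 1⊕1⊕1⊕0⊕1⊕1⊕1⊕0⊕1⊕1⊕0⊕0⊕1⊕1⊕0⊕1 = 1
Syndrome (s16...s1) = 10011 → position 19.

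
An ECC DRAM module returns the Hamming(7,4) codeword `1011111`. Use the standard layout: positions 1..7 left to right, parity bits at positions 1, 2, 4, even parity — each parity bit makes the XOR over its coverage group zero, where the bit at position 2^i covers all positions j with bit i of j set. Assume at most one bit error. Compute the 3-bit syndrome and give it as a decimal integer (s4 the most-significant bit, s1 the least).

2

s1: b1⊕b3⊕b5⊕b7 = 1⊕1⊕1⊕1 = 0
s2: b2⊕b3⊕b6⊕b7 = 0⊕1⊕1⊕1 = 1
s4: b4⊕b5⊕b6⊕b7 = 1⊕1⊕1⊕1 = 0
Syndrome (s4...s1) = 010 → position 2.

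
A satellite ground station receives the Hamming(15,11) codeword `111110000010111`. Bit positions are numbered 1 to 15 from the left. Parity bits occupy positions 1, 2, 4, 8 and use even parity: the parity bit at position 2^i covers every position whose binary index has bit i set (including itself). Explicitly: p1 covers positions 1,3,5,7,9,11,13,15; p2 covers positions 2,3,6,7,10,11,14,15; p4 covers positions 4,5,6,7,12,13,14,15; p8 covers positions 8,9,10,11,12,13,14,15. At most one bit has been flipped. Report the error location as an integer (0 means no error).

s1: b1⊕b3⊕b5⊕b7⊕b9⊕b11⊕b13⊕b15 = 1⊕1⊕1⊕0⊕0⊕1⊕1⊕1 = 0
s2: b2⊕b3⊕b6⊕b7⊕b10⊕b11⊕b14⊕b15 = 1⊕1⊕0⊕0⊕0⊕1⊕1⊕1 = 1
s4: b4⊕b5⊕b6⊕b7⊕b12⊕b13⊕b14⊕b15 = 1⊕1⊕0⊕0⊕0⊕1⊕1⊕1 = 1
s8: b8⊕b9⊕b10⊕b11⊕b12⊕b13⊕b14⊕b15 = 0⊕0⊕0⊕1⊕0⊕1⊕1⊕1 = 0
Syndrome (s8...s1) = 0110 → position 6.

6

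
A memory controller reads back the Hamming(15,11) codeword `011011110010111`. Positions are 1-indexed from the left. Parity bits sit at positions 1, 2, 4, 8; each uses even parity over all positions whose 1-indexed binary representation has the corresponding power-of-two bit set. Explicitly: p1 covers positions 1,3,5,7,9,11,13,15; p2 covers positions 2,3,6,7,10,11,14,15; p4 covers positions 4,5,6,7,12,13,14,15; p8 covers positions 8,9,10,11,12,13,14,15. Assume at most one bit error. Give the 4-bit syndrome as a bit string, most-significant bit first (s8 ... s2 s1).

1010

s1: b1⊕b3⊕b5⊕b7⊕b9⊕b11⊕b13⊕b15 = 0⊕1⊕1⊕1⊕0⊕1⊕1⊕1 = 0
s2: b2⊕b3⊕b6⊕b7⊕b10⊕b11⊕b14⊕b15 = 1⊕1⊕1⊕1⊕0⊕1⊕1⊕1 = 1
s4: b4⊕b5⊕b6⊕b7⊕b12⊕b13⊕b14⊕b15 = 0⊕1⊕1⊕1⊕0⊕1⊕1⊕1 = 0
s8: b8⊕b9⊕b10⊕b11⊕b12⊕b13⊕b14⊕b15 = 1⊕0⊕0⊕1⊕0⊕1⊕1⊕1 = 1
Syndrome (s8...s1) = 1010 → position 10.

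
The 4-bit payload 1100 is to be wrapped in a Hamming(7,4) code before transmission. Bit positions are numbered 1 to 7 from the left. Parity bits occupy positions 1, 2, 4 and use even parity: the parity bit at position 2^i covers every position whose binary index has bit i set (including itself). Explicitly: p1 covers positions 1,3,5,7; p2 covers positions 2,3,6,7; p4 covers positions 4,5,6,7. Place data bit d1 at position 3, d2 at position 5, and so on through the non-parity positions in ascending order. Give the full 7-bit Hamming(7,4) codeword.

0111100

Place data bits at non-power-of-two positions: b3=1, b5=1, b6=0, b7=0.
p1 = XOR of data positions {3,5,7} = 1⊕1⊕0 = 0
p2 = XOR of data positions {3,6,7} = 1⊕0⊕0 = 1
p4 = XOR of data positions {5,6,7} = 1⊕0⊕0 = 1
Codeword b1..b7 = 0111100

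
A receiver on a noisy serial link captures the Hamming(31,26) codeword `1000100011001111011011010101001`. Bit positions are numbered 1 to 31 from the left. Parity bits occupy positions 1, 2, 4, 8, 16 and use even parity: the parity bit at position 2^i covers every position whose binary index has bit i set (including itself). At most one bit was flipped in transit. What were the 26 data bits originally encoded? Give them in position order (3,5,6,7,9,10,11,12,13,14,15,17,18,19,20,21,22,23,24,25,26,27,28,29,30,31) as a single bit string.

s1: b1⊕b3⊕b5⊕b7⊕b9⊕b11⊕b13⊕b15⊕b17⊕b19⊕b21⊕b23⊕b25⊕b27⊕b29⊕b31 = 1⊕0⊕1⊕0⊕1⊕0⊕1⊕1⊕0⊕1⊕1⊕0⊕0⊕0⊕0⊕1 = 0
s2: b2⊕b3⊕b6⊕b7⊕b10⊕b11⊕b14⊕b15⊕b18⊕b19⊕b22⊕b23⊕b26⊕b27⊕b30⊕b31 = 0⊕0⊕0⊕0⊕1⊕0⊕1⊕1⊕1⊕1⊕1⊕0⊕1⊕0⊕0⊕1 = 0
s4: b4⊕b5⊕b6⊕b7⊕b12⊕b13⊕b14⊕b15⊕b20⊕b21⊕b22⊕b23⊕b28⊕b29⊕b30⊕b31 = 0⊕1⊕0⊕0⊕0⊕1⊕1⊕1⊕0⊕1⊕1⊕0⊕1⊕0⊕0⊕1 = 0
s8: b8⊕b9⊕b10⊕b11⊕b12⊕b13⊕b14⊕b15⊕b24⊕b25⊕b26⊕b27⊕b28⊕b29⊕b30⊕b31 = 0⊕1⊕1⊕0⊕0⊕1⊕1⊕1⊕1⊕0⊕1⊕0⊕1⊕0⊕0⊕1 = 1
s16: b16⊕b17⊕b18⊕b19⊕b20⊕b21⊕b22⊕b23⊕b24⊕b25⊕b26⊕b27⊕b28⊕b29⊕b30⊕b31 = 1⊕0⊕1⊕1⊕0⊕1⊕1⊕0⊕1⊕0⊕1⊕0⊕1⊕0⊕0⊕1 = 1
Syndrome (s16...s1) = 11000 → position 24.
Flip bit 24: corrected codeword = 1000100011001111011011000101001
Data bits at positions 3,5,6,7,9,10,11,12,13,14,15,17,18,19,20,21,22,23,24,25,26,27,28,29,30,31: 01001100111011011000101001

01001100111011011000101001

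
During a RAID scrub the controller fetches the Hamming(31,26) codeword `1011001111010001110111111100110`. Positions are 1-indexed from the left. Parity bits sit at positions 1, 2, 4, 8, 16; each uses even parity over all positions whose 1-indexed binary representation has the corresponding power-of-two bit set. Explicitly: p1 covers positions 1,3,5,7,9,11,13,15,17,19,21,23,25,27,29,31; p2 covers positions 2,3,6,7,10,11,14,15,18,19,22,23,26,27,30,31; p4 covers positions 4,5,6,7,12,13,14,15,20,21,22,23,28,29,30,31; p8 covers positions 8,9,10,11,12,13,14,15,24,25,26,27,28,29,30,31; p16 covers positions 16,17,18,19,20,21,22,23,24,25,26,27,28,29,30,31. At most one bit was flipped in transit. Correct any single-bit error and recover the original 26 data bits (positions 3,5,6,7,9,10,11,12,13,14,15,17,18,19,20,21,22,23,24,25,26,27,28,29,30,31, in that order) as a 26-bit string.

10011101100110111111100110

s1: b1⊕b3⊕b5⊕b7⊕b9⊕b11⊕b13⊕b15⊕b17⊕b19⊕b21⊕b23⊕b25⊕b27⊕b29⊕b31 = 1⊕1⊕0⊕1⊕1⊕0⊕0⊕0⊕1⊕0⊕1⊕1⊕1⊕0⊕1⊕0 = 1
s2: b2⊕b3⊕b6⊕b7⊕b10⊕b11⊕b14⊕b15⊕b18⊕b19⊕b22⊕b23⊕b26⊕b27⊕b30⊕b31 = 0⊕1⊕0⊕1⊕1⊕0⊕0⊕0⊕1⊕0⊕1⊕1⊕1⊕0⊕1⊕0 = 0
s4: b4⊕b5⊕b6⊕b7⊕b12⊕b13⊕b14⊕b15⊕b20⊕b21⊕b22⊕b23⊕b28⊕b29⊕b30⊕b31 = 1⊕0⊕0⊕1⊕1⊕0⊕0⊕0⊕1⊕1⊕1⊕1⊕0⊕1⊕1⊕0 = 1
s8: b8⊕b9⊕b10⊕b11⊕b12⊕b13⊕b14⊕b15⊕b24⊕b25⊕b26⊕b27⊕b28⊕b29⊕b30⊕b31 = 1⊕1⊕1⊕0⊕1⊕0⊕0⊕0⊕1⊕1⊕1⊕0⊕0⊕1⊕1⊕0 = 1
s16: b16⊕b17⊕b18⊕b19⊕b20⊕b21⊕b22⊕b23⊕b24⊕b25⊕b26⊕b27⊕b28⊕b29⊕b30⊕b31 = 1⊕1⊕1⊕0⊕1⊕1⊕1⊕1⊕1⊕1⊕1⊕0⊕0⊕1⊕1⊕0 = 0
Syndrome (s16...s1) = 01101 → position 13.
Flip bit 13: corrected codeword = 1011001111011001110111111100110
Data bits at positions 3,5,6,7,9,10,11,12,13,14,15,17,18,19,20,21,22,23,24,25,26,27,28,29,30,31: 10011101100110111111100110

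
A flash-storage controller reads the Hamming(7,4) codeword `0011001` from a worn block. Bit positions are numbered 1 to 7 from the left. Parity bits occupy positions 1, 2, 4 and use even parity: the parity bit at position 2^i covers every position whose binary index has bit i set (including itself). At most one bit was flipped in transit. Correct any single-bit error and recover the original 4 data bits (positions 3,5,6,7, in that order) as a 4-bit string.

1001

s1: b1⊕b3⊕b5⊕b7 = 0⊕1⊕0⊕1 = 0
s2: b2⊕b3⊕b6⊕b7 = 0⊕1⊕0⊕1 = 0
s4: b4⊕b5⊕b6⊕b7 = 1⊕0⊕0⊕1 = 0
Syndrome (s4...s1) = 000 → position 0 (no error).
No correction needed.
Data bits at positions 3,5,6,7: 1001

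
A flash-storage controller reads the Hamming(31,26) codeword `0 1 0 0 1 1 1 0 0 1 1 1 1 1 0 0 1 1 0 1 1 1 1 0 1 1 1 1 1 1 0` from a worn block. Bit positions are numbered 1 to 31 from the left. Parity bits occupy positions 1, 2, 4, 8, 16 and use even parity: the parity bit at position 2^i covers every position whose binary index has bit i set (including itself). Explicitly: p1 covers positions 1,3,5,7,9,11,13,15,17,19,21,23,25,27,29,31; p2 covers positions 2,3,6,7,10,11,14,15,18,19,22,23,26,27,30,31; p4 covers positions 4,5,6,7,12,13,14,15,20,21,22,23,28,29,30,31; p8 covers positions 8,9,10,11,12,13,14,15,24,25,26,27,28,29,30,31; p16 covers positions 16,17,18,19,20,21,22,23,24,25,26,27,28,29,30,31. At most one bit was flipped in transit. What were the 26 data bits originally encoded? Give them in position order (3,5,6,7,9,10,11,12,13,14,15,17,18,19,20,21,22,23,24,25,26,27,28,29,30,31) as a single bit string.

s1: b1⊕b3⊕b5⊕b7⊕b9⊕b11⊕b13⊕b15⊕b17⊕b19⊕b21⊕b23⊕b25⊕b27⊕b29⊕b31 = 0⊕0⊕1⊕1⊕0⊕1⊕1⊕0⊕1⊕0⊕1⊕1⊕1⊕1⊕1⊕0 = 0
s2: b2⊕b3⊕b6⊕b7⊕b10⊕b11⊕b14⊕b15⊕b18⊕b19⊕b22⊕b23⊕b26⊕b27⊕b30⊕b31 = 1⊕0⊕1⊕1⊕1⊕1⊕1⊕0⊕1⊕0⊕1⊕1⊕1⊕1⊕1⊕0 = 0
s4: b4⊕b5⊕b6⊕b7⊕b12⊕b13⊕b14⊕b15⊕b20⊕b21⊕b22⊕b23⊕b28⊕b29⊕b30⊕b31 = 0⊕1⊕1⊕1⊕1⊕1⊕1⊕0⊕1⊕1⊕1⊕1⊕1⊕1⊕1⊕0 = 1
s8: b8⊕b9⊕b10⊕b11⊕b12⊕b13⊕b14⊕b15⊕b24⊕b25⊕b26⊕b27⊕b28⊕b29⊕b30⊕b31 = 0⊕0⊕1⊕1⊕1⊕1⊕1⊕0⊕0⊕1⊕1⊕1⊕1⊕1⊕1⊕0 = 1
s16: b16⊕b17⊕b18⊕b19⊕b20⊕b21⊕b22⊕b23⊕b24⊕b25⊕b26⊕b27⊕b28⊕b29⊕b30⊕b31 = 0⊕1⊕1⊕0⊕1⊕1⊕1⊕1⊕0⊕1⊕1⊕1⊕1⊕1⊕1⊕0 = 0
Syndrome (s16...s1) = 01100 → position 12.
Flip bit 12: corrected codeword = 0100111001101100110111101111110
Data bits at positions 3,5,6,7,9,10,11,12,13,14,15,17,18,19,20,21,22,23,24,25,26,27,28,29,30,31: 01110110110110111101111110

01110110110110111101111110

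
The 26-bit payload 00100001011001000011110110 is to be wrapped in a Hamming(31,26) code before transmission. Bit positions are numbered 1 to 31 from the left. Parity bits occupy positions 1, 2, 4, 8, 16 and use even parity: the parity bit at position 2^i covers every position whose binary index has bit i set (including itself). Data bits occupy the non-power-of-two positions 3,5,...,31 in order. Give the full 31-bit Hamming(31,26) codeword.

Place data bits at non-power-of-two positions: b3=0, b5=0, b6=1, b7=0, b9=0, b10=0, b11=0, b12=1, b13=0, b14=1, b15=1, b17=0, b18=0, b19=1, b20=0, b21=0, b22=0, b23=0, b24=1, b25=1, b26=1, b27=1, b28=0, b29=1, b30=1, b31=0.
p1 = XOR of data positions {3,5,7,9,11,13,15,17,19,21,23,25,27,29,31} = 0⊕0⊕0⊕0⊕0⊕0⊕1⊕0⊕1⊕0⊕0⊕1⊕1⊕1⊕0 = 1
p2 = XOR of data positions {3,6,7,10,11,14,15,18,19,22,23,26,27,30,31} = 0⊕1⊕0⊕0⊕0⊕1⊕1⊕0⊕1⊕0⊕0⊕1⊕1⊕1⊕0 = 1
p4 = XOR of data positions {5,6,7,12,13,14,15,20,21,22,23,28,29,30,31} = 0⊕1⊕0⊕1⊕0⊕1⊕1⊕0⊕0⊕0⊕0⊕0⊕1⊕1⊕0 = 0
p8 = XOR of data positions {9,10,11,12,13,14,15,24,25,26,27,28,29,30,31} = 0⊕0⊕0⊕1⊕0⊕1⊕1⊕1⊕1⊕1⊕1⊕0⊕1⊕1⊕0 = 1
p16 = XOR of data positions {17,18,19,20,21,22,23,24,25,26,27,28,29,30,31} = 0⊕0⊕1⊕0⊕0⊕0⊕0⊕1⊕1⊕1⊕1⊕0⊕1⊕1⊕0 = 1
Codeword b1..b31 = 1100010100010111001000011110110

1100010100010111001000011110110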